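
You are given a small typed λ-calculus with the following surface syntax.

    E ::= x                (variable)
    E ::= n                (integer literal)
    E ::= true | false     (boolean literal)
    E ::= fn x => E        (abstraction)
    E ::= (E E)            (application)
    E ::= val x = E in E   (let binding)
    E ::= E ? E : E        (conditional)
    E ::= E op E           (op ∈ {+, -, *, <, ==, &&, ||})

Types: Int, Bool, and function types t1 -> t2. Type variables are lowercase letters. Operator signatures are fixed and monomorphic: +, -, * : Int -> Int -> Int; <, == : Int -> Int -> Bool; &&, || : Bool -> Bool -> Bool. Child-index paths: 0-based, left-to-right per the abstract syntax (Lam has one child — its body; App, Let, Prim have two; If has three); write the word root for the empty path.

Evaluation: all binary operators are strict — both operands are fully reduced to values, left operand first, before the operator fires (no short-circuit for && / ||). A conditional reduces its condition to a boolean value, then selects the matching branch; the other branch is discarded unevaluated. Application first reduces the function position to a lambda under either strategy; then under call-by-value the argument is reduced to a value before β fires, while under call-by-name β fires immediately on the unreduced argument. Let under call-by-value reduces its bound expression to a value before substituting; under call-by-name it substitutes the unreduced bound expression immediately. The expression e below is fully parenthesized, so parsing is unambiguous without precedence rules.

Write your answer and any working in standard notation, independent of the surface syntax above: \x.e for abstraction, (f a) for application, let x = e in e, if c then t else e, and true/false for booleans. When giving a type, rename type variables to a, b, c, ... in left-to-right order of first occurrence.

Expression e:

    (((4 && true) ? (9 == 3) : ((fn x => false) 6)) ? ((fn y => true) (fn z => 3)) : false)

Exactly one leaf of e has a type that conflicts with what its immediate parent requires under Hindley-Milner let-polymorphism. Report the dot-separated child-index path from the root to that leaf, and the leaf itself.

Answer: 0.0.0 : 4

Working:
  unify Int ~ Bool
  FAIL: mismatch Int ~ Bool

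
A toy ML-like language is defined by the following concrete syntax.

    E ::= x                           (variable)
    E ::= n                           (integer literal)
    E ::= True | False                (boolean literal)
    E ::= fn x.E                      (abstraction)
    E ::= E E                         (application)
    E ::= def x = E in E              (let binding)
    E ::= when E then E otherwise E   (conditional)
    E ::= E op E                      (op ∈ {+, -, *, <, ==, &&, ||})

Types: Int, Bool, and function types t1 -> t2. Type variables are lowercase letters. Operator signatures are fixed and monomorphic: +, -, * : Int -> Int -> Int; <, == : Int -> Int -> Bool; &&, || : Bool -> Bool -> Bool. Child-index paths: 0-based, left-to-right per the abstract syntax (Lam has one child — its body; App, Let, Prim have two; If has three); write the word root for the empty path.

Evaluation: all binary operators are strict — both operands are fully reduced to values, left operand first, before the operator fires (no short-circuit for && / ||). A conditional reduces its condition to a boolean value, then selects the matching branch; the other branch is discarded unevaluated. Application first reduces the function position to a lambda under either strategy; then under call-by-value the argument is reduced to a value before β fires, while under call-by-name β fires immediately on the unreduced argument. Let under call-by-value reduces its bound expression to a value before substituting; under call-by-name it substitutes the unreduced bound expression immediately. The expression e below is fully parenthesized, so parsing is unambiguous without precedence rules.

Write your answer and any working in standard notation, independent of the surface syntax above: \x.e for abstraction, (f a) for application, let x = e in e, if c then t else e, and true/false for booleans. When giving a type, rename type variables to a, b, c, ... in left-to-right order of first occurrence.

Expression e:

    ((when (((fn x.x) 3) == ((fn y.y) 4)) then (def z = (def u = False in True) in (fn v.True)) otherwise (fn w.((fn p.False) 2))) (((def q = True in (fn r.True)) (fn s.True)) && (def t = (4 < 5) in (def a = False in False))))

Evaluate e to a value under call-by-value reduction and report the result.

Trace:
step 0: ((if (((\x.x) 3) == ((\y.y) 4)) then (let z = (let u = false in true) in (\v.true)) else (\w.((\p.false) 2))) (((let q = true in (\r.true)) (\s.true)) && (let t = (4 < 5) in (let a = false in false))))
step 1: [beta@0.0.0] ((if (3 == ((\y.y) 4)) then (let z = (let u = false in true) in (\v.true)) else (\w.((\p.false) 2))) (((let q = true in (\r.true)) (\s.true)) && (let t = (4 < 5) in (let a = false in false))))
step 2: [beta@0.0.1] ((if (3 == 4) then (let z = (let u = false in true) in (\v.true)) else (\w.((\p.false) 2))) (((let q = true in (\r.true)) (\s.true)) && (let t = (4 < 5) in (let a = false in false))))
step 3: [delta@0.0] ((if false then (let z = (let u = false in true) in (\v.true)) else (\w.((\p.false) 2))) (((let q = true in (\r.true)) (\s.true)) && (let t = (4 < 5) in (let a = false in false))))
step 4: [if@0] ((\w.((\p.false) 2)) (((let q = true in (\r.true)) (\s.true)) && (let t = (4 < 5) in (let a = false in false))))
step 5: [let@1.0.0] ((\w.((\p.false) 2)) (((\r.true) (\s.true)) && (let t = (4 < 5) in (let a = false in false))))
step 6: [beta@1.0] ((\w.((\p.false) 2)) (true && (let t = (4 < 5) in (let a = false in false))))
step 7: [delta@1.1.0] ((\w.((\p.false) 2)) (true && (let t = true in (let a = false in false))))
step 8: [let@1.1] ((\w.((\p.false) 2)) (true && (let a = false in false)))
step 9: [let@1.1] ((\w.((\p.false) 2)) (true && false))
step 10: [delta@1] ((\w.((\p.false) 2)) false)
step 11: [beta@root] ((\p.false) 2)
step 12: [beta@root] false

Answer: false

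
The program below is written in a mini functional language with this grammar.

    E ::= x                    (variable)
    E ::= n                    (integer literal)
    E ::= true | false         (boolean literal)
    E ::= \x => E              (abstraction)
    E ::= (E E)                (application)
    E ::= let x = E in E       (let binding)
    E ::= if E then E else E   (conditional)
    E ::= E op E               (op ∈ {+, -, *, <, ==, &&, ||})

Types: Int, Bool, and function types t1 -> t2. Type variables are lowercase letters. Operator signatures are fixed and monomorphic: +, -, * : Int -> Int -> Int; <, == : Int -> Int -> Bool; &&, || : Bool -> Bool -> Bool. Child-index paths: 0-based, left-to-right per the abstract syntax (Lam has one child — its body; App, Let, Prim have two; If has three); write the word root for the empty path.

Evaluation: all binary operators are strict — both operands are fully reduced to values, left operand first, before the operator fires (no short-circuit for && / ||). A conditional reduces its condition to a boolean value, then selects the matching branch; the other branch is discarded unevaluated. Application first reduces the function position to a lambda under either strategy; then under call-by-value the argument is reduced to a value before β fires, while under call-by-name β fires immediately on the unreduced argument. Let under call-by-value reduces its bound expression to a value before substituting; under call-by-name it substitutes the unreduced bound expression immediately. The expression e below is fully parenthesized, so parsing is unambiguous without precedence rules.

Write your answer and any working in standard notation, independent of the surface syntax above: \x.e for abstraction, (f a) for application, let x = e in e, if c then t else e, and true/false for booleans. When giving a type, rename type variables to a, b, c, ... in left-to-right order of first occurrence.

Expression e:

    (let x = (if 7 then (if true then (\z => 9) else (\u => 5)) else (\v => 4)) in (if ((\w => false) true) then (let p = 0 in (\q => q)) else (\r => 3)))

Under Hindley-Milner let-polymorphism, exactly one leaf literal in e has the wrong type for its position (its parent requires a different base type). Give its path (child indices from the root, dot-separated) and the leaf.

Answer: 0.0 : 7

Trace:
  unify Int ~ Bool
  FAIL: mismatch Int ~ Bool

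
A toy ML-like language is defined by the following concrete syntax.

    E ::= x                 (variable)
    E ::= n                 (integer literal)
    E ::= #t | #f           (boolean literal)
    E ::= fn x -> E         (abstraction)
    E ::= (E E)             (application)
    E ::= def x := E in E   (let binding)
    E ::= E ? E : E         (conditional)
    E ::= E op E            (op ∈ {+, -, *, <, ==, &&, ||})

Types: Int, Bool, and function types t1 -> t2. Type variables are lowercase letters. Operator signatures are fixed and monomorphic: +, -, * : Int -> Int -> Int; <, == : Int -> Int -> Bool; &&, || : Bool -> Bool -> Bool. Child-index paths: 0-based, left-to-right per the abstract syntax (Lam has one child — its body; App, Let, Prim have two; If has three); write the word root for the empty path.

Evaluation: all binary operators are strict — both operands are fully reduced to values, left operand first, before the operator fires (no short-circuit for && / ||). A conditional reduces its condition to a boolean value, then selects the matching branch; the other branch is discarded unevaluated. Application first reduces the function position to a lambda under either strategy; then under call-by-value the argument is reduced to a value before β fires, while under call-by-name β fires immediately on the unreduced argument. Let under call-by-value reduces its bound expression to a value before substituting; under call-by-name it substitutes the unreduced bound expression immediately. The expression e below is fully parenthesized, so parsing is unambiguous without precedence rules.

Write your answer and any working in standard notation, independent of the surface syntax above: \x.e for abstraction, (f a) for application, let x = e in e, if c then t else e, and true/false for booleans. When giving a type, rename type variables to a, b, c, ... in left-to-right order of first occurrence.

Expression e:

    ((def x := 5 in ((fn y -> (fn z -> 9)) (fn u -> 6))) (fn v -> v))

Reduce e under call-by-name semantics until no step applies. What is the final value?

Derivation:
step 0: ((let x = 5 in ((\y.(\z.9)) (\u.6))) (\v.v))
step 1: [let@0] (((\y.(\z.9)) (\u.6)) (\v.v))
step 2: [beta@0] ((\z.9) (\v.v))
step 3: [beta@root] 9

Answer: 9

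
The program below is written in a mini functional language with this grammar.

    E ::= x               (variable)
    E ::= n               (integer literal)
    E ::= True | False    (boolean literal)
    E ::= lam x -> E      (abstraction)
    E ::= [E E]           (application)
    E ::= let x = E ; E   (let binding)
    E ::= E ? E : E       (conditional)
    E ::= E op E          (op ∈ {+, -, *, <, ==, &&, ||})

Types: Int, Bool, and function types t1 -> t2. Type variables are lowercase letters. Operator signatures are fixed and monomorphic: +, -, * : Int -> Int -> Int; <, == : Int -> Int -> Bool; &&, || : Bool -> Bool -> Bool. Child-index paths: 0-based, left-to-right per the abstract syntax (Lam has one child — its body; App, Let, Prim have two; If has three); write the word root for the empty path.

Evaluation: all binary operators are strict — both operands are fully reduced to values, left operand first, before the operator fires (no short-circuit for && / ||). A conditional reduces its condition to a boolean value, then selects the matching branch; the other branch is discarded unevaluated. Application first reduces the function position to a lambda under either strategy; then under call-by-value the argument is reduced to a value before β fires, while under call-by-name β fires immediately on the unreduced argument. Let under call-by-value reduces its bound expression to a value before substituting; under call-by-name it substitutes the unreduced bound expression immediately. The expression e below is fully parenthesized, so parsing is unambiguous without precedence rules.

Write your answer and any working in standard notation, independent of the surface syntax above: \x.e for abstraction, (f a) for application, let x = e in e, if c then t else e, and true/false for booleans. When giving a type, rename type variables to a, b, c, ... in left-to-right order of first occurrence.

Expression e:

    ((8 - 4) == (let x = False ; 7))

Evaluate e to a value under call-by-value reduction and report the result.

Answer: false

Derivation:
step 0: ((8 - 4) == (let x = false in 7))
step 1: [delta@0] (4 == (let x = false in 7))
step 2: [let@1] (4 == 7)
step 3: [delta@root] false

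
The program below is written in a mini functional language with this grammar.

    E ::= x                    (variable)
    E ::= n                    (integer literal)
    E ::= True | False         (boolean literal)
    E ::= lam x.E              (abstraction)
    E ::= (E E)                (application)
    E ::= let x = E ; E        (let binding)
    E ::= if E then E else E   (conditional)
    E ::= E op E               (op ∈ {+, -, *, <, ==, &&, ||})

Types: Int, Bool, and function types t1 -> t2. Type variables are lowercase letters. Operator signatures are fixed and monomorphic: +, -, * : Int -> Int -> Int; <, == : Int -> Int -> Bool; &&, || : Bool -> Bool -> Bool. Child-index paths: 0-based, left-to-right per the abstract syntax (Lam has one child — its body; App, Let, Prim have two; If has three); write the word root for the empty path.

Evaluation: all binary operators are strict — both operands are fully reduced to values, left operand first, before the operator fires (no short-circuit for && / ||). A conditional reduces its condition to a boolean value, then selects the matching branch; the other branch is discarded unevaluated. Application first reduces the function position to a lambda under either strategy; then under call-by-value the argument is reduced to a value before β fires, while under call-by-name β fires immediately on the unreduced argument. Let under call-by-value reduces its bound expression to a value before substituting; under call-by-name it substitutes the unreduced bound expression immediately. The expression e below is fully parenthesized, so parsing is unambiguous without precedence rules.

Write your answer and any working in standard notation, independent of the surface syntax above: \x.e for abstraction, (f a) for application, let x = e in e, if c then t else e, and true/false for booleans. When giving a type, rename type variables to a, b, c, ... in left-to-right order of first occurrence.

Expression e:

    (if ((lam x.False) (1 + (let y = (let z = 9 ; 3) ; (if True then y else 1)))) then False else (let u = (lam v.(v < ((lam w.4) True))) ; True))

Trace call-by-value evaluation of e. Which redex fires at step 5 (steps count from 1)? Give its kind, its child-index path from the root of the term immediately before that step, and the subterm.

Answer: beta at 0 : ((\x.false) 4)

Working:
step 0: (if ((\x.false) (1 + (let y = (let z = 9 in 3) in (if true then y else 1)))) then false else (let u = (\v.(v < ((\w.4) true))) in true))
step 1: [let@0.1.1.0] (if ((\x.false) (1 + (let y = 3 in (if true then y else 1)))) then false else (let u = (\v.(v < ((\w.4) true))) in true))
step 2: [let@0.1.1] (if ((\x.false) (1 + (if true then 3 else 1))) then false else (let u = (\v.(v < ((\w.4) true))) in true))
step 3: [if@0.1.1] (if ((\x.false) (1 + 3)) then false else (let u = (\v.(v < ((\w.4) true))) in true))
step 4: [delta@0.1] (if ((\x.false) 4) then false else (let u = (\v.(v < ((\w.4) true))) in true))
step 5: [beta@0] (if false then false else (let u = (\v.(v < ((\w.4) true))) in true))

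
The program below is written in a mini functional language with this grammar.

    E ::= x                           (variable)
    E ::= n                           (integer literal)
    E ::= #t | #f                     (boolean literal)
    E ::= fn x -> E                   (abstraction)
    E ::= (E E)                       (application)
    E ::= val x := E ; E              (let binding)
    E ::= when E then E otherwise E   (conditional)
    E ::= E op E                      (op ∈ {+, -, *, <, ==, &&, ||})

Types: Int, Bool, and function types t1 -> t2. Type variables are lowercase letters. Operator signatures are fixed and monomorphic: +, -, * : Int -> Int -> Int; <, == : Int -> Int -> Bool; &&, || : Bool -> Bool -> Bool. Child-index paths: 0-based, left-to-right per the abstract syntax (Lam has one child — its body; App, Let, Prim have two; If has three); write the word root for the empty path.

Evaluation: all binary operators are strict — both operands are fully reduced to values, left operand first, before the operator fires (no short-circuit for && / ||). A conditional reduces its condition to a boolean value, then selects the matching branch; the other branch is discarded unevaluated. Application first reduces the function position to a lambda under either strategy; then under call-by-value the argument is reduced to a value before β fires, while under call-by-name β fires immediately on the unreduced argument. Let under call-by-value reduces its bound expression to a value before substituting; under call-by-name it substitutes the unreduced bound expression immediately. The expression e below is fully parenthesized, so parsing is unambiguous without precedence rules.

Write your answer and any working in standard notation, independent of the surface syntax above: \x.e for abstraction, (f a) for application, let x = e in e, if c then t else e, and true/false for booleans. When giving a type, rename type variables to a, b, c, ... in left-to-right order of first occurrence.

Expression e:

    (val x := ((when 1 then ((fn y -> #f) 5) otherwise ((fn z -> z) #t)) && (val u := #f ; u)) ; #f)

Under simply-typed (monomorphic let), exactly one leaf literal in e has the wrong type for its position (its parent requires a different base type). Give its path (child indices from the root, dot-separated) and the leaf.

Answer: 0.0.0 : 1

Working:
  unify Int ~ Bool
  FAIL: mismatch Int ~ Bool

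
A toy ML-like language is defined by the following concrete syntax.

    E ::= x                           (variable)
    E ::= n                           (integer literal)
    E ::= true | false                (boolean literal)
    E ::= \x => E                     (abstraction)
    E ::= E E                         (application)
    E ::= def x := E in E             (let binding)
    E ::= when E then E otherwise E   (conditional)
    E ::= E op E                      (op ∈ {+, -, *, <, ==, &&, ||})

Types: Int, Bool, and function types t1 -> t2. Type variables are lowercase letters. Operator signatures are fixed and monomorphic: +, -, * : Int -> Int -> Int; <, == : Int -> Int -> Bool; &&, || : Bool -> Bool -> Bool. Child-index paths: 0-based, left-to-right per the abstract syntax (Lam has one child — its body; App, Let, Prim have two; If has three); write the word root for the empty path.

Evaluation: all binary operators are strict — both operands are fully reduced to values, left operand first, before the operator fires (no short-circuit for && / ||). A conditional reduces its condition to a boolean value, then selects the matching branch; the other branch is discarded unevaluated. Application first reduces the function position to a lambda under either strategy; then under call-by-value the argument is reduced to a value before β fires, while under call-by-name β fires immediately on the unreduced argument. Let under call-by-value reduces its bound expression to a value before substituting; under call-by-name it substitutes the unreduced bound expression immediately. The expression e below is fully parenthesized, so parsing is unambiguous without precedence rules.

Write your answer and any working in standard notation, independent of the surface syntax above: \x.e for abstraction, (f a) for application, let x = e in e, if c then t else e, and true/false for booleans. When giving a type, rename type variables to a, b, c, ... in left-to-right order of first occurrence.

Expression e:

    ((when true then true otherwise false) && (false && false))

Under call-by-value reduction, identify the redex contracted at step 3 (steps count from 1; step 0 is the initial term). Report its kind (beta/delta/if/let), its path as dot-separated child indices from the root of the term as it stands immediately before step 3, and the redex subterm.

Trace:
step 0: ((if true then true else false) && (false && false))
step 1: [if@0] (true && (false && false))
step 2: [delta@1] (true && false)
step 3: [delta@root] false

Answer: delta at root : (true && false)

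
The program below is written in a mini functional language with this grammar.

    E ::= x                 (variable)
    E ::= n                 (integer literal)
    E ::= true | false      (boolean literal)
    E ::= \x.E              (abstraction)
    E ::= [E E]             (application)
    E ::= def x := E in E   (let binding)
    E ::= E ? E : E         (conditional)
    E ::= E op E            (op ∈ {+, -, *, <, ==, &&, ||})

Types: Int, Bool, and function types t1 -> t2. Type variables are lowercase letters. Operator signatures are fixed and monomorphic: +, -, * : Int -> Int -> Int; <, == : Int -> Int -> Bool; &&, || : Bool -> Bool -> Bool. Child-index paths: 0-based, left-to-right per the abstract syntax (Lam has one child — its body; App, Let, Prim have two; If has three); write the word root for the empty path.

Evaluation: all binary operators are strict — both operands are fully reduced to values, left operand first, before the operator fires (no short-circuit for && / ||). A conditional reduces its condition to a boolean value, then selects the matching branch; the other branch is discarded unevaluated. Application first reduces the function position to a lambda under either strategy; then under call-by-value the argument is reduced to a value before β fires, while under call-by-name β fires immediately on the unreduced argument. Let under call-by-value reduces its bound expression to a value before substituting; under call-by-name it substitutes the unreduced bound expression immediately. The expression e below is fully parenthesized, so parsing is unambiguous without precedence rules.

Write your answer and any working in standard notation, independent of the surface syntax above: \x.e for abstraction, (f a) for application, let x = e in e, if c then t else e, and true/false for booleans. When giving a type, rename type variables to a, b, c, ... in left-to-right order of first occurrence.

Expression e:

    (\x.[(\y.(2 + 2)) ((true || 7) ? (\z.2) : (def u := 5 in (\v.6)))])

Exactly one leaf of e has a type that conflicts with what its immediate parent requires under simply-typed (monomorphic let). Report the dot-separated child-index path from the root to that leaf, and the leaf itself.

Answer: 0.1.0.1 : 7

Derivation:
  unify Int ~ Int
  unify Int ~ Int
\y._ : b -> Int
  unify Bool ~ Bool
  unify Int ~ Bool
  FAIL: mismatch Int ~ Bool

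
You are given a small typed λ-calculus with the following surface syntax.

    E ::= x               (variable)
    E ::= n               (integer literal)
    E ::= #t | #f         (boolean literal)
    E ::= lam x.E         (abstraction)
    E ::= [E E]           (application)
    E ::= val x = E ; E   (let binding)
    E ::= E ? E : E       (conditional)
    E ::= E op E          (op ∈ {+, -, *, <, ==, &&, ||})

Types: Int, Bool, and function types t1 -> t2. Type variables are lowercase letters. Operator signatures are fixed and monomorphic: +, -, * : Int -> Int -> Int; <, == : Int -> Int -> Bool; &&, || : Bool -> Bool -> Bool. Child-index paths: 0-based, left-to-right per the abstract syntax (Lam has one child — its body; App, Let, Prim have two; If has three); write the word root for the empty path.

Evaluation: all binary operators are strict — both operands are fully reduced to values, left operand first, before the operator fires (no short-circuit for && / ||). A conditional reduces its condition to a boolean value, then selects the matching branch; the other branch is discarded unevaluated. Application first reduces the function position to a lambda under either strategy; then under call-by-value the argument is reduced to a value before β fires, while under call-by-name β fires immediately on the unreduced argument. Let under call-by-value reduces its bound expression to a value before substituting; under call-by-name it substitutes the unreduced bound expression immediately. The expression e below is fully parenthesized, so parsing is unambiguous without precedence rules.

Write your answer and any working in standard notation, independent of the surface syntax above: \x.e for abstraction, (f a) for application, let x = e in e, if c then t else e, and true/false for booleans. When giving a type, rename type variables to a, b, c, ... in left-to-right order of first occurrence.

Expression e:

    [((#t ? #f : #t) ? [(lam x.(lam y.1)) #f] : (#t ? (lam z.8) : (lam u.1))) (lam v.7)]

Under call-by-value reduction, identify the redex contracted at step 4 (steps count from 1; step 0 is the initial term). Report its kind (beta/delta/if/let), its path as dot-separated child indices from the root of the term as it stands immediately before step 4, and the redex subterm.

Answer: beta at root : ((\z.8) (\v.7))

Trace:
step 0: ((if (if true then false else true) then ((\x.(\y.1)) false) else (if true then (\z.8) else (\u.1))) (\v.7))
step 1: [if@0.0] ((if false then ((\x.(\y.1)) false) else (if true then (\z.8) else (\u.1))) (\v.7))
step 2: [if@0] ((if true then (\z.8) else (\u.1)) (\v.7))
step 3: [if@0] ((\z.8) (\v.7))
step 4: [beta@root] 8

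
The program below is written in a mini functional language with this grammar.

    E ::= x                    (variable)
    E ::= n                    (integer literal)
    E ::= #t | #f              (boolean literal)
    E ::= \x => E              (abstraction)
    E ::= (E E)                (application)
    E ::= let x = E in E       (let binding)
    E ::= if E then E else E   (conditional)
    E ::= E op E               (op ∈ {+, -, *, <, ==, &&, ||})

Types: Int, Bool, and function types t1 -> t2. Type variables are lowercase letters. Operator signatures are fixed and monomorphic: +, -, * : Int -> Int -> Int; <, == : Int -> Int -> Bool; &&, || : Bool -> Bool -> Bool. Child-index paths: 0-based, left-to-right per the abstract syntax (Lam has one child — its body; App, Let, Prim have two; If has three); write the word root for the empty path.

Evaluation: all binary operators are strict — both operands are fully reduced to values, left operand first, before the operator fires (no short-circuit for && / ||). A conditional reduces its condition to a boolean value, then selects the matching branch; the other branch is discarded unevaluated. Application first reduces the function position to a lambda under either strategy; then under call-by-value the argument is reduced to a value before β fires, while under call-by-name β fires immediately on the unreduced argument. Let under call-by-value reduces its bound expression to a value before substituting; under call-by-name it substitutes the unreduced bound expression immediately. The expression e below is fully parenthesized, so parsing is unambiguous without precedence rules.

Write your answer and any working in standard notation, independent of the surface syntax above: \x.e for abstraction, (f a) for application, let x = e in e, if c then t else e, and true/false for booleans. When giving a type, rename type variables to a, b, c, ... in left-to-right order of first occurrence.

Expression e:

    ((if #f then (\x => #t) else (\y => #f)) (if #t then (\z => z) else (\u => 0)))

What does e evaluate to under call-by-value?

Answer: false

Working:
step 0: ((if false then (\x.true) else (\y.false)) (if true then (\z.z) else (\u.0)))
step 1: [if@0] ((\y.false) (if true then (\z.z) else (\u.0)))
step 2: [if@1] ((\y.false) (\z.z))
step 3: [beta@root] false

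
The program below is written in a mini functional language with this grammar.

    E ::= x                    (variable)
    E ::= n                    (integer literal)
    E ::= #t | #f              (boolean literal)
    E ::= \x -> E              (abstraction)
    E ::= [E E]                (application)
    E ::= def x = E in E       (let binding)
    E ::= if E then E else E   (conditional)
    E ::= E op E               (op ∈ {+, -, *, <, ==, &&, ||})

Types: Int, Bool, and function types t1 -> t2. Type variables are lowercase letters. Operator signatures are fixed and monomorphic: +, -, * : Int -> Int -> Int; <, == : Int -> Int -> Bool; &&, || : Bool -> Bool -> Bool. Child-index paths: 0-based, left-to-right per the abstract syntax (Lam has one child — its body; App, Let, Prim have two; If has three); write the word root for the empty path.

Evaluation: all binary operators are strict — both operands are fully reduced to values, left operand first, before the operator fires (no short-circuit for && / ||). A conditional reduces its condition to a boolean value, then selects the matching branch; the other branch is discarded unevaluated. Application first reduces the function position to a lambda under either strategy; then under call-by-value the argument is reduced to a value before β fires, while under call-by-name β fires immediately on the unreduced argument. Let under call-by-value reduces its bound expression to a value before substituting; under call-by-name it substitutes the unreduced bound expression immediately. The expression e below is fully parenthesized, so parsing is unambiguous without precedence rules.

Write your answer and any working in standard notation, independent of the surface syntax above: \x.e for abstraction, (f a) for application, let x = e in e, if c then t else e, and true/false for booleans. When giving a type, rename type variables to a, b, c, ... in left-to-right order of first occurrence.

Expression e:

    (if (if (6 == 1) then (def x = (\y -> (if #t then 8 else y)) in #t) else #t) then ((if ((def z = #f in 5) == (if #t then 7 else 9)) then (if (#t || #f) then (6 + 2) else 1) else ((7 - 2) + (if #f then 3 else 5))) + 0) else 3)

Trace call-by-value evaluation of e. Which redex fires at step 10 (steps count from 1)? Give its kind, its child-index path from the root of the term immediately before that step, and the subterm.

Trace:
step 0: (if (if (6 == 1) then (let x = (\y.(if true then 8 else y)) in true) else true) then ((if ((let z = false in 5) == (if true then 7 else 9)) then (if (true || false) then (6 + 2) else 1) else ((7 - 2) + (if false then 3 else 5))) + 0) else 3)
step 1: [delta@0.0] (if (if false then (let x = (\y.(if true then 8 else y)) in true) else true) then ((if ((let z = false in 5) == (if true then 7 else 9)) then (if (true || false) then (6 + 2) else 1) else ((7 - 2) + (if false then 3 else 5))) + 0) else 3)
step 2: [if@0] (if true then ((if ((let z = false in 5) == (if true then 7 else 9)) then (if (true || false) then (6 + 2) else 1) else ((7 - 2) + (if false then 3 else 5))) + 0) else 3)
step 3: [if@root] ((if ((let z = false in 5) == (if true then 7 else 9)) then (if (true || false) then (6 + 2) else 1) else ((7 - 2) + (if false then 3 else 5))) + 0)
step 4: [let@0.0.0] ((if (5 == (if true then 7 else 9)) then (if (true || false) then (6 + 2) else 1) else ((7 - 2) + (if false then 3 else 5))) + 0)
step 5: [if@0.0.1] ((if (5 == 7) then (if (true || false) then (6 + 2) else 1) else ((7 - 2) + (if false then 3 else 5))) + 0)
step 6: [delta@0.0] ((if false then (if (true || false) then (6 + 2) else 1) else ((7 - 2) + (if false then 3 else 5))) + 0)
step 7: [if@0] (((7 - 2) + (if false then 3 else 5)) + 0)
step 8: [delta@0.0] ((5 + (if false then 3 else 5)) + 0)
step 9: [if@0.1] ((5 + 5) + 0)
step 10: [delta@0] (10 + 0)

Answer: delta at 0 : (5 + 5)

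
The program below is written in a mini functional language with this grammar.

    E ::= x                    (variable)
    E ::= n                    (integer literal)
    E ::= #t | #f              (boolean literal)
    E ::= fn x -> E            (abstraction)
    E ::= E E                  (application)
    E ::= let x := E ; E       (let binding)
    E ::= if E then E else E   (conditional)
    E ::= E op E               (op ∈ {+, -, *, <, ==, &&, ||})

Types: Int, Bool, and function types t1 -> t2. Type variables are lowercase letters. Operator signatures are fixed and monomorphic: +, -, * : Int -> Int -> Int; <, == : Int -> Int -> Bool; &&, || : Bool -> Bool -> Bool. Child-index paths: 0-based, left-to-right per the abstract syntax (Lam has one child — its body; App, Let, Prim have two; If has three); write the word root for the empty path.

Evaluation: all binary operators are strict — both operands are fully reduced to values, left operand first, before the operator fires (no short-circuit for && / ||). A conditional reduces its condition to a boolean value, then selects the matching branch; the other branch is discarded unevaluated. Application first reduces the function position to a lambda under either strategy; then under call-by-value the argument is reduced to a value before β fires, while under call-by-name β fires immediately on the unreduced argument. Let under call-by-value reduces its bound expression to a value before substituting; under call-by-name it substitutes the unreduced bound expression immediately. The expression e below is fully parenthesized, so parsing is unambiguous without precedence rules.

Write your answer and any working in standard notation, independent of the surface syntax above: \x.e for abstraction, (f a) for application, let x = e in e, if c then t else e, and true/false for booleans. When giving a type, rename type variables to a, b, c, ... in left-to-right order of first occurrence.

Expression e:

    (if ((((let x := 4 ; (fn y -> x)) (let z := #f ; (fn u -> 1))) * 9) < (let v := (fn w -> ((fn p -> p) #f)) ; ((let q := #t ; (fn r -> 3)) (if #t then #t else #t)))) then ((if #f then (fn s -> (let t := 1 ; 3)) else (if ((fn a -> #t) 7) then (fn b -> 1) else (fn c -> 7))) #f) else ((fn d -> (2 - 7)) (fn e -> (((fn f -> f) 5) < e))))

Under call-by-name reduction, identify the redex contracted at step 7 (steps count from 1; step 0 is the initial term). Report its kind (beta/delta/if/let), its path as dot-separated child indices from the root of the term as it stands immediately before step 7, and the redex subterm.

Answer: delta at 0 : (36 < 3)

Trace:
step 0: (if ((((let x = 4 in (\y.x)) (let z = false in (\u.1))) * 9) < (let v = (\w.((\p.p) false)) in ((let q = true in (\r.3)) (if true then true else true)))) then ((if false then (\s.(let t = 1 in 3)) else (if ((\a.true) 7) then (\b.1) else (\c.7))) false) else ((\d.(2 - 7)) (\e.(((\f.f) 5) < e))))
step 1: [let@0.0.0.0] (if ((((\y.4) (let z = false in (\u.1))) * 9) < (let v = (\w.((\p.p) false)) in ((let q = true in (\r.3)) (if true then true else true)))) then ((if false then (\s.(let t = 1 in 3)) else (if ((\a.true) 7) then (\b.1) else (\c.7))) false) else ((\d.(2 - 7)) (\e.(((\f.f) 5) < e))))
step 2: [beta@0.0.0] (if ((4 * 9) < (let v = (\w.((\p.p) false)) in ((let q = true in (\r.3)) (if true then true else true)))) then ((if false then (\s.(let t = 1 in 3)) else (if ((\a.true) 7) then (\b.1) else (\c.7))) false) else ((\d.(2 - 7)) (\e.(((\f.f) 5) < e))))
step 3: [delta@0.0] (if (36 < (let v = (\w.((\p.p) false)) in ((let q = true in (\r.3)) (if true then true else true)))) then ((if false then (\s.(let t = 1 in 3)) else (if ((\a.true) 7) then (\b.1) else (\c.7))) false) else ((\d.(2 - 7)) (\e.(((\f.f) 5) < e))))
step 4: [let@0.1] (if (36 < ((let q = true in (\r.3)) (if true then true else true))) then ((if false then (\s.(let t = 1 in 3)) else (if ((\a.true) 7) then (\b.1) else (\c.7))) false) else ((\d.(2 - 7)) (\e.(((\f.f) 5) < e))))
step 5: [let@0.1.0] (if (36 < ((\r.3) (if true then true else true))) then ((if false then (\s.(let t = 1 in 3)) else (if ((\a.true) 7) then (\b.1) else (\c.7))) false) else ((\d.(2 - 7)) (\e.(((\f.f) 5) < e))))
step 6: [beta@0.1] (if (36 < 3) then ((if false then (\s.(let t = 1 in 3)) else (if ((\a.true) 7) then (\b.1) else (\c.7))) false) else ((\d.(2 - 7)) (\e.(((\f.f) 5) < e))))
step 7: [delta@0] (if false then ((if false then (\s.(let t = 1 in 3)) else (if ((\a.true) 7) then (\b.1) else (\c.7))) false) else ((\d.(2 - 7)) (\e.(((\f.f) 5) < e))))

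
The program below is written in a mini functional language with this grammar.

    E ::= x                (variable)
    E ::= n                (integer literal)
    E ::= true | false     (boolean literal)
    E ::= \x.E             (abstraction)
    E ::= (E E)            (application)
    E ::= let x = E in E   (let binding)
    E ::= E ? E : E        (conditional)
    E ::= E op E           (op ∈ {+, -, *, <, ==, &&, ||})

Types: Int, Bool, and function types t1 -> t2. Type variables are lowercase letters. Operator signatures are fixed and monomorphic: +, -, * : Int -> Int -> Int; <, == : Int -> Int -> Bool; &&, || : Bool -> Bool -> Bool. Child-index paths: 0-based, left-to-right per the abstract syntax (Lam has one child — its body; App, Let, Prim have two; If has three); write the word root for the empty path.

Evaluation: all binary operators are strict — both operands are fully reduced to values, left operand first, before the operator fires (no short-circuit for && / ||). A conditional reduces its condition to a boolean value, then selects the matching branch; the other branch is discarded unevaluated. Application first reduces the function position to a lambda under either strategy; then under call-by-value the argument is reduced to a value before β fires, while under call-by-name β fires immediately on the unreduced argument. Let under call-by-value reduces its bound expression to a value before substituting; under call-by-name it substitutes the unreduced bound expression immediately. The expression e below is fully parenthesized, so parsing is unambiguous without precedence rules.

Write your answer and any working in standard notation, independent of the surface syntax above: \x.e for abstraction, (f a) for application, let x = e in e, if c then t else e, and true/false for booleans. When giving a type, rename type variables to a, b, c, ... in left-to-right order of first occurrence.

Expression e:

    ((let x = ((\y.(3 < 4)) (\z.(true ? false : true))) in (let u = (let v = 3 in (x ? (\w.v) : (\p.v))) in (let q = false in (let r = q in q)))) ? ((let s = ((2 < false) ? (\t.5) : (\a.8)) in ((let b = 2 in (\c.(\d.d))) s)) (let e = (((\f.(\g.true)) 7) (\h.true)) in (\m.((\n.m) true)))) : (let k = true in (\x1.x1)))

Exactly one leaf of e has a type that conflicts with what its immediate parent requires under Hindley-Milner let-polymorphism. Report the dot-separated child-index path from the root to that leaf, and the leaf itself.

Answer: 1.0.0.0.1 : false

Working:
  unify Int ~ Int
  unify Int ~ Int
\y._ : a -> Bool
  unify Bool ~ Bool
  unify Bool ~ Bool
\z._ : b -> Bool
  unify a -> Bool ~ (b -> Bool) -> c
  unify a ~ b -> Bool
  unify Bool ~ c
_ _ : Bool
let x : Bool
let v : Int
x : Bool
  unify Bool ~ Bool
v : Int
\w._ : d -> Int
v : Int
\p._ : e -> Int
  unify d -> Int ~ e -> Int
  unify d ~ e
  unify Int ~ Int
let u : forall. e -> Int
let q : Bool
q : Bool
let r : Bool
q : Bool
  unify Bool ~ Bool
  unify Int ~ Int
  unify Bool ~ Int
  FAIL: mismatch Bool ~ Int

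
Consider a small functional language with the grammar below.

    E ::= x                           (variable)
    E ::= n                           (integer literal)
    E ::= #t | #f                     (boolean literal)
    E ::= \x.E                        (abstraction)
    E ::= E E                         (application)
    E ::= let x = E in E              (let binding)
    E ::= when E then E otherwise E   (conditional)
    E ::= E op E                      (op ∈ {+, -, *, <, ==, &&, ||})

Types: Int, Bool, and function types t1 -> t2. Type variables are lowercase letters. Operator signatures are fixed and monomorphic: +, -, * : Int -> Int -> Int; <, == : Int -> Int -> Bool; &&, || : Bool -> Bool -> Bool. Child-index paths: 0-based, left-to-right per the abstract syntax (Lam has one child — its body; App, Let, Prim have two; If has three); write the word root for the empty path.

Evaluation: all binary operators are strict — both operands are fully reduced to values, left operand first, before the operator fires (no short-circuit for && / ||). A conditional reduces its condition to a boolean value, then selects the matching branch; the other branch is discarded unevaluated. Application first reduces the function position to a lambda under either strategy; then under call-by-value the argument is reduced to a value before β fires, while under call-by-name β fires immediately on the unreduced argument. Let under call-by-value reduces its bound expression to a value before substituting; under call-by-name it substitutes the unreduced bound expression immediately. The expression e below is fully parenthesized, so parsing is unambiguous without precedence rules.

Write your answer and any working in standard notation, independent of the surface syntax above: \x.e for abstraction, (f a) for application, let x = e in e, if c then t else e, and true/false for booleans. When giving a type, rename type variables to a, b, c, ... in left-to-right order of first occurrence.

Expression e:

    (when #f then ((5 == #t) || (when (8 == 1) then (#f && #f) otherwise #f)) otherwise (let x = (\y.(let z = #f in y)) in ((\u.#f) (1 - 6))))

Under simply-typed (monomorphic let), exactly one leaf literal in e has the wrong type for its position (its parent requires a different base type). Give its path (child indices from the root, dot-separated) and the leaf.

Working:
  unify Bool ~ Bool
  unify Int ~ Int
  unify Bool ~ Int
  FAIL: mismatch Bool ~ Int

Answer: 1.0.1 : true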